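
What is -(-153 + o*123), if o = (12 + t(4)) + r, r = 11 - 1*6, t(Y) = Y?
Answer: -2430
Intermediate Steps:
r = 5 (r = 11 - 6 = 5)
o = 21 (o = (12 + 4) + 5 = 16 + 5 = 21)
-(-153 + o*123) = -(-153 + 21*123) = -(-153 + 2583) = -1*2430 = -2430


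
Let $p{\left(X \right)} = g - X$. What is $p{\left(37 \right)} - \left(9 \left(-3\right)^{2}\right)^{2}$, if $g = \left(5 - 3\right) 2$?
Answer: $-6594$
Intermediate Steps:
$g = 4$ ($g = 2 \cdot 2 = 4$)
$p{\left(X \right)} = 4 - X$
$p{\left(37 \right)} - \left(9 \left(-3\right)^{2}\right)^{2} = \left(4 - 37\right) - \left(9 \left(-3\right)^{2}\right)^{2} = \left(4 - 37\right) - \left(9 \cdot 9\right)^{2} = -33 - 81^{2} = -33 - 6561 = -6594$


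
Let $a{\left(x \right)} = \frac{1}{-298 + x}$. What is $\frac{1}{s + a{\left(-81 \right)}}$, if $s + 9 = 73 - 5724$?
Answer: $- \frac{379}{2145141} \approx -0.00017668$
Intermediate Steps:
$s = -5660$ ($s = -9 + \left(73 - 5724\right) = -9 - 5651 = -5660$)
$\frac{1}{s + a{\left(-81 \right)}} = \frac{1}{-5660 + \frac{1}{-298 - 81}} = \frac{1}{-5660 + \frac{1}{-379}} = \frac{1}{-5660 - \frac{1}{379}} = \frac{1}{- \frac{2145141}{379}} = - \frac{379}{2145141}$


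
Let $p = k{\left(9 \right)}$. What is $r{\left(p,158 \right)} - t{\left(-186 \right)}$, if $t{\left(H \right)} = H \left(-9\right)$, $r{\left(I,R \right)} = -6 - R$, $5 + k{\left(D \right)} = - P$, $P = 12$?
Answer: $-1838$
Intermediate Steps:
$k{\left(D \right)} = -17$ ($k{\left(D \right)} = -5 - 12 = -17$)
$p = -17$
$t{\left(H \right)} = - 9 H$
$r{\left(p,158 \right)} - t{\left(-186 \right)} = \left(-6 - 158\right) - \left(-9\right) \left(-186\right) = \left(-6 - 158\right) - 1674 = -164 - 1674 = -1838$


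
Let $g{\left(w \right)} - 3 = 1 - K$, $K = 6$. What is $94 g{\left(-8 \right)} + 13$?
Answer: $-175$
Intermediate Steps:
$g{\left(w \right)} = -2$ ($g{\left(w \right)} = 3 + \left(1 - 6\right) = 3 - 5 = -2$)
$94 g{\left(-8 \right)} + 13 = 94 \left(-2\right) + 13 = -188 + 13 = -175$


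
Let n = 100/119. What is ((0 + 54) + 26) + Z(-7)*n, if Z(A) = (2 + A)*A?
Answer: 1860/17 ≈ 109.41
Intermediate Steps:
n = 100/119 (n = 100*(1/119) = 100/119 ≈ 0.84034)
Z(A) = A*(2 + A)
((0 + 54) + 26) + Z(-7)*n = ((0 + 54) + 26) - 7*(2 - 7)*(100/119) = (54 + 26) - 7*(-5)*(100/119) = 80 + 35*(100/119) = 80 + 500/17 = 1860/17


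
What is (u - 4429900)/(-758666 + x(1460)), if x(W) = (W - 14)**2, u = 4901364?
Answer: 235732/666125 ≈ 0.35389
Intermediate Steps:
x(W) = (-14 + W)**2
(u - 4429900)/(-758666 + x(1460)) = (4901364 - 4429900)/(-758666 + (-14 + 1460)**2) = 471464/(-758666 + 1446**2) = 471464/(-758666 + 2090916) = 471464/1332250 = 471464*(1/1332250) = 235732/666125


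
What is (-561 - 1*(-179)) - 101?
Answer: -483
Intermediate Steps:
(-561 - 1*(-179)) - 101 = (-561 + 179) - 101 = -382 - 101 = -483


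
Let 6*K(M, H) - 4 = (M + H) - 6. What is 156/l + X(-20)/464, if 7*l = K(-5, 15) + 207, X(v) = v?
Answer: 376891/72500 ≈ 5.1985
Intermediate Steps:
K(M, H) = -⅓ + H/6 + M/6 (K(M, H) = ⅔ + ((M + H) - 6)/6 = ⅔ + ((H + M) - 6)/6 = ⅔ + (-6 + H + M)/6 = ⅔ + (-1 + H/6 + M/6) = -⅓ + H/6 + M/6)
l = 625/21 (l = ((-⅓ + (⅙)*15 + (⅙)*(-5)) + 207)/7 = ((-⅓ + 5/2 - ⅚) + 207)/7 = (4/3 + 207)/7 = (⅐)*(625/3) = 625/21 ≈ 29.762)
156/l + X(-20)/464 = 156/(625/21) - 20/464 = 156*(21/625) - 20*1/464 = 3276/625 - 5/116 = 376891/72500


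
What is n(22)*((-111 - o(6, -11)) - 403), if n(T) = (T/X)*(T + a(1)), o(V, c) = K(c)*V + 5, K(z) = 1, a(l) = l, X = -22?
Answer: 12075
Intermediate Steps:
o(V, c) = 5 + V (o(V, c) = 1*V + 5 = V + 5 = 5 + V)
n(T) = -T*(1 + T)/22 (n(T) = (T/(-22))*(T + 1) = (T*(-1/22))*(1 + T) = (-T/22)*(1 + T) = -T*(1 + T)/22)
n(22)*((-111 - o(6, -11)) - 403) = (-1/22*22*(1 + 22))*((-111 - (5 + 6)) - 403) = (-1/22*22*23)*((-111 - 1*11) - 403) = -23*((-111 - 11) - 403) = -23*(-122 - 403) = -23*(-525) = 12075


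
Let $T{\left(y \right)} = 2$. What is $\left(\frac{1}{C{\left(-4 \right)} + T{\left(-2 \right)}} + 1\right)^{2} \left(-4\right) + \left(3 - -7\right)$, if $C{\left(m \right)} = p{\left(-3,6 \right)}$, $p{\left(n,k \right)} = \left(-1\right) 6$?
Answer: $\frac{31}{4} \approx 7.75$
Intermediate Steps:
$p{\left(n,k \right)} = -6$
$C{\left(m \right)} = -6$
$\left(\frac{1}{C{\left(-4 \right)} + T{\left(-2 \right)}} + 1\right)^{2} \left(-4\right) + \left(3 - -7\right) = \left(\frac{1}{-6 + 2} + 1\right)^{2} \left(-4\right) + \left(3 - -7\right) = \left(\frac{1}{-4} + 1\right)^{2} \left(-4\right) + \left(3 + 7\right) = \left(- \frac{1}{4} + 1\right)^{2} \left(-4\right) + 10 = \left(\frac{3}{4}\right)^{2} \left(-4\right) + 10 = \frac{9}{16} \left(-4\right) + 10 = - \frac{9}{4} + 10 = \frac{31}{4}$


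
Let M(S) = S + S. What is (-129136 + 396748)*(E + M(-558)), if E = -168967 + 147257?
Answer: -6108511512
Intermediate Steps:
M(S) = 2*S
E = -21710
(-129136 + 396748)*(E + M(-558)) = (-129136 + 396748)*(-21710 + 2*(-558)) = 267612*(-21710 - 1116) = 267612*(-22826) = -6108511512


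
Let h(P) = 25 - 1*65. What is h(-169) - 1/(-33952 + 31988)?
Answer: -78559/1964 ≈ -40.000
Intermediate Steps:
h(P) = -40 (h(P) = 25 - 65 = -40)
h(-169) - 1/(-33952 + 31988) = -40 - 1/(-33952 + 31988) = -40 - 1/(-1964) = -40 - 1*(-1/1964) = -40 + 1/1964 = -78559/1964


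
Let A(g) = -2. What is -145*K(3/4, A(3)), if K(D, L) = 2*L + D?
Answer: 1885/4 ≈ 471.25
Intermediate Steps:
K(D, L) = D + 2*L
-145*K(3/4, A(3)) = -145*(3/4 + 2*(-2)) = -145*(3*(1/4) - 4) = -145*(3/4 - 4) = -145*(-13/4) = 1885/4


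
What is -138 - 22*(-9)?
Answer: 60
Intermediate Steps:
-138 - 22*(-9) = -138 + 198 = 60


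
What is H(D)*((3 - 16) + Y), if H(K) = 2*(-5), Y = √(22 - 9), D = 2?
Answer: 130 - 10*√13 ≈ 93.944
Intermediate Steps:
Y = √13 ≈ 3.6056
H(K) = -10
H(D)*((3 - 16) + Y) = -10*((3 - 16) + √13) = -10*(-13 + √13) = 130 - 10*√13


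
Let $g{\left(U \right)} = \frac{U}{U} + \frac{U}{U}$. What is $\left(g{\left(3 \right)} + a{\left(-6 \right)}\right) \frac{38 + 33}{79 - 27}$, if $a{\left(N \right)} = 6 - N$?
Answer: $\frac{497}{26} \approx 19.115$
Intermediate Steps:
$g{\left(U \right)} = 2$ ($g{\left(U \right)} = 1 + 1 = 2$)
$\left(g{\left(3 \right)} + a{\left(-6 \right)}\right) \frac{38 + 33}{79 - 27} = \left(2 + \left(6 - -6\right)\right) \frac{38 + 33}{79 - 27} = \left(2 + \left(6 + 6\right)\right) \frac{71}{52} = \left(2 + 12\right) 71 \cdot \frac{1}{52} = 14 \cdot \frac{71}{52} = \frac{497}{26}$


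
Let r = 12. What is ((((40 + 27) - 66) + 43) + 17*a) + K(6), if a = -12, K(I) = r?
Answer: -148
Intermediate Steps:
K(I) = 12
((((40 + 27) - 66) + 43) + 17*a) + K(6) = ((((40 + 27) - 66) + 43) + 17*(-12)) + 12 = (((67 - 66) + 43) - 204) + 12 = ((1 + 43) - 204) + 12 = (44 - 204) + 12 = -160 + 12 = -148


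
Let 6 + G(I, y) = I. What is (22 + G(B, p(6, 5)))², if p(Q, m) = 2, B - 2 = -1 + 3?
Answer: 400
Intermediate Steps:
B = 4 (B = 2 + (-1 + 3) = 2 + 2 = 4)
G(I, y) = -6 + I
(22 + G(B, p(6, 5)))² = (22 + (-6 + 4))² = (22 - 2)² = 20² = 400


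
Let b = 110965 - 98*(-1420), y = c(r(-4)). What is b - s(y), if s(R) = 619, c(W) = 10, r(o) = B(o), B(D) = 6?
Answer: 249506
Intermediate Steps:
r(o) = 6
y = 10
b = 250125 (b = 110965 - 1*(-139160) = 110965 + 139160 = 250125)
b - s(y) = 250125 - 1*619 = 250125 - 619 = 249506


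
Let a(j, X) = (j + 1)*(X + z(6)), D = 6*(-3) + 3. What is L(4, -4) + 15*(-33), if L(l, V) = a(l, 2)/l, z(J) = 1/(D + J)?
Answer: -17735/36 ≈ -492.64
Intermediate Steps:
D = -15 (D = -18 + 3 = -15)
z(J) = 1/(-15 + J)
a(j, X) = (1 + j)*(-⅑ + X) (a(j, X) = (j + 1)*(X + 1/(-15 + 6)) = (1 + j)*(X + 1/(-9)) = (1 + j)*(X - ⅑) = (1 + j)*(-⅑ + X))
L(l, V) = (17/9 + 17*l/9)/l (L(l, V) = (-⅑ + 2 - l/9 + 2*l)/l = (17/9 + 17*l/9)/l)
L(4, -4) + 15*(-33) = (17/9)*(1 + 4)/4 + 15*(-33) = (17/9)*(¼)*5 - 495 = 85/36 - 495 = -17735/36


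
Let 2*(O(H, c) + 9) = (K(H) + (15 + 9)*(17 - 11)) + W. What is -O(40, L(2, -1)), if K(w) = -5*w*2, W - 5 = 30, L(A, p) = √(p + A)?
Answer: 239/2 ≈ 119.50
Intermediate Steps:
L(A, p) = √(A + p)
W = 35 (W = 5 + 30 = 35)
K(w) = -10*w
O(H, c) = 161/2 - 5*H (O(H, c) = -9 + ((-10*H + (15 + 9)*(17 - 11)) + 35)/2 = -9 + ((-10*H + 24*6) + 35)/2 = -9 + ((-10*H + 144) + 35)/2 = -9 + ((144 - 10*H) + 35)/2 = -9 + (179 - 10*H)/2 = -9 + (179/2 - 5*H) = 161/2 - 5*H)
-O(40, L(2, -1)) = -(161/2 - 5*40) = -(161/2 - 200) = -1*(-239/2) = 239/2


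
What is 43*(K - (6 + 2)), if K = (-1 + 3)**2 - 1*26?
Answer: -1290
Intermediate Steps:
K = -22 (K = 2**2 - 26 = 4 - 26 = -22)
43*(K - (6 + 2)) = 43*(-22 - (6 + 2)) = 43*(-22 - 1*8) = 43*(-22 - 8) = 43*(-30) = -1290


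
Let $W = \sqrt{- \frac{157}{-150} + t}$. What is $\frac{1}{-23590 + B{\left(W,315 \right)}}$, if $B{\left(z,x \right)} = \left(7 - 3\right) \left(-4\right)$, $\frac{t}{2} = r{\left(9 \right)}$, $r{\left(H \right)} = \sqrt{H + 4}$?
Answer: $- \frac{1}{23606} \approx -4.2362 \cdot 10^{-5}$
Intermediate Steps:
$r{\left(H \right)} = \sqrt{4 + H}$
$t = 2 \sqrt{13}$ ($t = 2 \sqrt{4 + 9} = 2 \sqrt{13} \approx 7.2111$)
$W = \sqrt{\frac{157}{150} + 2 \sqrt{13}}$ ($W = \sqrt{- \frac{157}{-150} + 2 \sqrt{13}} = \sqrt{\left(-157\right) \left(- \frac{1}{150}\right) + 2 \sqrt{13}} = \sqrt{\frac{157}{150} + 2 \sqrt{13}} \approx 2.8736$)
$B{\left(z,x \right)} = -16$ ($B{\left(z,x \right)} = 4 \left(-4\right) = -16$)
$\frac{1}{-23590 + B{\left(W,315 \right)}} = \frac{1}{-23590 - 16} = \frac{1}{-23606} = - \frac{1}{23606}$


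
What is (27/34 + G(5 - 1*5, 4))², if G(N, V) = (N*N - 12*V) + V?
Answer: 2157961/1156 ≈ 1866.7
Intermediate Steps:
G(N, V) = N² - 11*V (G(N, V) = (N² - 12*V) + V = N² - 11*V)
(27/34 + G(5 - 1*5, 4))² = (27/34 + ((5 - 1*5)² - 11*4))² = (27*(1/34) + ((5 - 5)² - 44))² = (27/34 + (0² - 44))² = (27/34 + (0 - 44))² = (27/34 - 44)² = (-1469/34)² = 2157961/1156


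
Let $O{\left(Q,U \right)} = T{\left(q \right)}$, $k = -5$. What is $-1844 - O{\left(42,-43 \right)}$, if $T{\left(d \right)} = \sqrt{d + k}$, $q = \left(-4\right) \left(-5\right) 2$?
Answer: $-1844 - \sqrt{35} \approx -1849.9$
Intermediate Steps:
$q = 40$ ($q = 20 \cdot 2 = 40$)
$T{\left(d \right)} = \sqrt{-5 + d}$ ($T{\left(d \right)} = \sqrt{d - 5} = \sqrt{-5 + d}$)
$O{\left(Q,U \right)} = \sqrt{35}$ ($O{\left(Q,U \right)} = \sqrt{-5 + 40} = \sqrt{35}$)
$-1844 - O{\left(42,-43 \right)} = -1844 - \sqrt{35}$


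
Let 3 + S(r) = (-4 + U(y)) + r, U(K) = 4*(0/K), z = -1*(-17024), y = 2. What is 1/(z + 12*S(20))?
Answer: 1/17180 ≈ 5.8207e-5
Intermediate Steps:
z = 17024
U(K) = 0 (U(K) = 4*0 = 0)
S(r) = -7 + r (S(r) = -3 + ((-4 + 0) + r) = -3 + (-4 + r) = -7 + r)
1/(z + 12*S(20)) = 1/(17024 + 12*(-7 + 20)) = 1/(17024 + 12*13) = 1/(17024 + 156) = 1/17180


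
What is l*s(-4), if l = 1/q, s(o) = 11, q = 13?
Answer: 11/13 ≈ 0.84615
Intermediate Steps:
l = 1/13 ≈ 0.076923
l*s(-4) = (1/13)*11 = 11/13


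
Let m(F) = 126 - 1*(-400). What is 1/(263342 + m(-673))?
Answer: 1/263868 ≈ 3.7898e-6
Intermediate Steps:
m(F) = 526 (m(F) = 126 + 400 = 526)
1/(263342 + m(-673)) = 1/(263342 + 526) = 1/263868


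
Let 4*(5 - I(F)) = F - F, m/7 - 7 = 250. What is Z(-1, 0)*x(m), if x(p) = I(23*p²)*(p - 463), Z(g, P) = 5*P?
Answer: 0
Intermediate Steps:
m = 1799 (m = 49 + 7*250 = 49 + 1750 = 1799)
I(F) = 5 (I(F) = 5 - (F - F)/4 = 5 - ¼*0 = 5 + 0 = 5)
x(p) = -2315 + 5*p (x(p) = 5*(p - 463) = 5*(-463 + p) = -2315 + 5*p)
Z(-1, 0)*x(m) = (5*0)*(-2315 + 5*1799) = 0*(-2315 + 8995) = 0*6680 = 0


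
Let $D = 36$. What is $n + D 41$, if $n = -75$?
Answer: $1401$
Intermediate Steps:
$n + D 41 = -75 + 36 \cdot 41 = -75 + 1476 = 1401$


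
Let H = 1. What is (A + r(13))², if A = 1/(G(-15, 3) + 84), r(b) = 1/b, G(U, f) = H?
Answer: 9604/1221025 ≈ 0.0078655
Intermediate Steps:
G(U, f) = 1
A = 1/85 (A = 1/(1 + 84) = 1/85 ≈ 0.011765)
(A + r(13))² = (1/85 + 1/13)² = (98/1105)² = 9604/1221025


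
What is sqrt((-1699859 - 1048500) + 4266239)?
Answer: 2*sqrt(379470) ≈ 1232.0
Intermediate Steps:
sqrt((-1699859 - 1048500) + 4266239) = sqrt(-2748359 + 4266239) = sqrt(1517880) = 2*sqrt(379470)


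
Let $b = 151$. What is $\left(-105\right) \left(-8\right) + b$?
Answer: $991$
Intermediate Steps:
$\left(-105\right) \left(-8\right) + b = \left(-105\right) \left(-8\right) + 151 = 840 + 151 = 991$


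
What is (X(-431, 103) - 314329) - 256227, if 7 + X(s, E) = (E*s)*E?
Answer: -5143042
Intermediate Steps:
X(s, E) = -7 + s*E² (X(s, E) = -7 + (E*s)*E = -7 + s*E²)
(X(-431, 103) - 314329) - 256227 = ((-7 - 431*103²) - 314329) - 256227 = ((-7 - 431*10609) - 314329) - 256227 = ((-7 - 4572479) - 314329) - 256227 = (-4572486 - 314329) - 256227 = -4886815 - 256227 = -5143042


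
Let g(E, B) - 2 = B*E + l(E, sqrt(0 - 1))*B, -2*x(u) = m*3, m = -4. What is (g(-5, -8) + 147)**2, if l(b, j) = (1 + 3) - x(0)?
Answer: 42025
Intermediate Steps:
x(u) = 6 (x(u) = -(-2)*3 = -1/2*(-12) = 6)
l(b, j) = -2 (l(b, j) = (1 + 3) - 1*6 = 4 - 6 = -2)
g(E, B) = 2 - 2*B + B*E (g(E, B) = 2 + (B*E - 2*B) = 2 + (-2*B + B*E) = 2 - 2*B + B*E)
(g(-5, -8) + 147)**2 = ((2 - 2*(-8) - 8*(-5)) + 147)**2 = ((2 + 16 + 40) + 147)**2 = (58 + 147)**2 = 205**2 = 42025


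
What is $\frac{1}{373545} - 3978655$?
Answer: $- \frac{1486206681974}{373545} \approx -3.9787 \cdot 10^{6}$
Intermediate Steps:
$\frac{1}{373545} - 3978655 = - \frac{1486206681974}{373545}$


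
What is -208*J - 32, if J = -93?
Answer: 19312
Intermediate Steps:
-208*J - 32 = -208*(-93) - 32 = 19344 - 32 = 19312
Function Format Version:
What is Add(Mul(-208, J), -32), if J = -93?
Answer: 19312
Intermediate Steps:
Add(Mul(-208, J), -32) = Add(Mul(-208, -93), -32) = Add(19344, -32) = 19312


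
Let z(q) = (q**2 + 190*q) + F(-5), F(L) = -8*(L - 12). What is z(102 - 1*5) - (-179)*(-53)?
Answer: 18488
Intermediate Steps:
F(L) = 96 - 8*L (F(L) = -8*(-12 + L) = 96 - 8*L)
z(q) = 136 + q**2 + 190*q (z(q) = (q**2 + 190*q) + (96 - 8*(-5)) = (q**2 + 190*q) + (96 + 40) = (q**2 + 190*q) + 136 = 136 + q**2 + 190*q)
z(102 - 1*5) - (-179)*(-53) = (136 + (102 - 1*5)**2 + 190*(102 - 1*5)) - (-179)*(-53) = (136 + (102 - 5)**2 + 190*(102 - 5)) - 1*9487 = (136 + 97**2 + 190*97) - 9487 = (136 + 9409 + 18430) - 9487 = 27975 - 9487 = 18488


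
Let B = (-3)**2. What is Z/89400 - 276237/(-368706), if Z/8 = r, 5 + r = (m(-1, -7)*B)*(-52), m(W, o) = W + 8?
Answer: 48133951/105648450 ≈ 0.45561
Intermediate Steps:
m(W, o) = 8 + W
B = 9
r = -3281 (r = -5 + ((8 - 1)*9)*(-52) = -5 + (7*9)*(-52) = -5 + 63*(-52) = -5 - 3276 = -3281)
Z = -26248 (Z = 8*(-3281) = -26248)
Z/89400 - 276237/(-368706) = -26248/89400 - 276237/(-368706) = -26248*1/89400 - 276237*(-1/368706) = -3281/11175 + 7083/9454 = 48133951/105648450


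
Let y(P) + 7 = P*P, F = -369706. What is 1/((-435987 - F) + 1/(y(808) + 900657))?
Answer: -1553514/102968461433 ≈ -1.5087e-5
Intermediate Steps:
y(P) = -7 + P**2 (y(P) = -7 + P*P = -7 + P**2)
1/((-435987 - F) + 1/(y(808) + 900657)) = 1/((-435987 - 1*(-369706)) + 1/((-7 + 808**2) + 900657)) = 1/((-435987 + 369706) + 1/((-7 + 652864) + 900657)) = 1/(-66281 + 1/(652857 + 900657)) = 1/(-66281 + 1/1553514) = 1/(-102968461433/1553514) = -1553514/102968461433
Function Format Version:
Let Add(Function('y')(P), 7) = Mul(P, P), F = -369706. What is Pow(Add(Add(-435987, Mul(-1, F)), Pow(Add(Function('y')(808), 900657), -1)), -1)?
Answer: Rational(-1553514, 102968461433) ≈ -1.5087e-5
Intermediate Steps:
Function('y')(P) = Add(-7, Pow(P, 2)) (Function('y')(P) = Add(-7, Mul(P, P)) = Add(-7, Pow(P, 2)))
Pow(Add(Add(-435987, Mul(-1, F)), Pow(Add(Function('y')(808), 900657), -1)), -1) = Pow(Add(Add(-435987, Mul(-1, -369706)), Pow(Add(Add(-7, Pow(808, 2)), 900657), -1)), -1) = Pow(Add(Add(-435987, 369706), Pow(Add(Add(-7, 652864), 900657), -1)), -1) = Pow(Add(-66281, Pow(Add(652857, 900657), -1)), -1) = Pow(Add(-66281, Pow(1553514, -1)), -1) = Pow(Add(-66281, Rational(1, 1553514)), -1) = Pow(Rational(-102968461433, 1553514), -1) = Rational(-1553514, 102968461433)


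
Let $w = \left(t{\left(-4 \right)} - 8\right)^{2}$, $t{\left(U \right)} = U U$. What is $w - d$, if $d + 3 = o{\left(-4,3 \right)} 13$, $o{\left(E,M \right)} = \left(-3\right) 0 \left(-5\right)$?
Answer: $67$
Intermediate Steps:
$t{\left(U \right)} = U^{2}$
$w = 64$ ($w = \left(\left(-4\right)^{2} - 8\right)^{2} = \left(16 - 8\right)^{2} = 8^{2} = 64$)
$o{\left(E,M \right)} = 0$ ($o{\left(E,M \right)} = 0 \left(-5\right) = 0$)
$d = -3$ ($d = -3 + 0 \cdot 13 = -3 + 0 = -3$)
$w - d = 64 - -3 = 64 + 3 = 67$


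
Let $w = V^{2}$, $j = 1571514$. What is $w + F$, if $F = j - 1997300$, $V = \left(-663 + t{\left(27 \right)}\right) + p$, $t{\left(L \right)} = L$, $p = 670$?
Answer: $-424630$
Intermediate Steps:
$V = 34$ ($V = \left(-663 + 27\right) + 670 = -636 + 670 = 34$)
$F = -425786$ ($F = 1571514 - 1997300 = -425786$)
$w = 1156$ ($w = 34^{2} = 1156$)
$w + F = 1156 - 425786 = -424630$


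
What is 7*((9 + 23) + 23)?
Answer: 385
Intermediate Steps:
7*((9 + 23) + 23) = 7*(32 + 23) = 7*55 = 385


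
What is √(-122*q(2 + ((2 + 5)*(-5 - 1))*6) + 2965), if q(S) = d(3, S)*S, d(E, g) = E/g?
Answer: √2599 ≈ 50.980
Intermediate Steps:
q(S) = 3 (q(S) = (3/S)*S = 3)
√(-122*q(2 + ((2 + 5)*(-5 - 1))*6) + 2965) = √(-122*3 + 2965) = √(-366 + 2965) = √2599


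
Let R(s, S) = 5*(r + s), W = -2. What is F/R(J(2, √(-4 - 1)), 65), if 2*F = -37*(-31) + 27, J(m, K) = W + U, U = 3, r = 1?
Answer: 587/10 ≈ 58.700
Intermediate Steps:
J(m, K) = 1 (J(m, K) = -2 + 3 = 1)
R(s, S) = 5 + 5*s (R(s, S) = 5*(1 + s) = 5 + 5*s)
F = 587 (F = (-37*(-31) + 27)/2 = (1147 + 27)/2 = (½)*1174 = 587)
F/R(J(2, √(-4 - 1)), 65) = 587/(5 + 5*1) = 587/(5 + 5) = 587/10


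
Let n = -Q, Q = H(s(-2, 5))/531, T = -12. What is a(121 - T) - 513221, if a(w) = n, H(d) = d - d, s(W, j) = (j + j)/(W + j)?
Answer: -513221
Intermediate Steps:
s(W, j) = 2*j/(W + j) (s(W, j) = (2*j)/(W + j) = 2*j/(W + j))
H(d) = 0
Q = 0 (Q = 0/531 = 0*(1/531) = 0)
n = 0 (n = -1*0 = 0)
a(w) = 0
a(121 - T) - 513221 = 0 - 513221 = -513221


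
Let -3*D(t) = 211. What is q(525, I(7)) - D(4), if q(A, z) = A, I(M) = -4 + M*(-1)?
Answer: 1786/3 ≈ 595.33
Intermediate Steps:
I(M) = -4 - M
D(t) = -211/3 (D(t) = -1/3*211 = -211/3)
q(525, I(7)) - D(4) = 525 - 1*(-211/3) = 525 + 211/3 = 1786/3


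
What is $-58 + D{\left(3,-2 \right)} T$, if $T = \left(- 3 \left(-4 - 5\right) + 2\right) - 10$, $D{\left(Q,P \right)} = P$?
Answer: $-96$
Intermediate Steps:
$T = 19$ ($T = \left(\left(-3\right) \left(-9\right) + 2\right) - 10 = \left(27 + 2\right) - 10 = 29 - 10 = 19$)
$-58 + D{\left(3,-2 \right)} T = -58 - 38 = -96$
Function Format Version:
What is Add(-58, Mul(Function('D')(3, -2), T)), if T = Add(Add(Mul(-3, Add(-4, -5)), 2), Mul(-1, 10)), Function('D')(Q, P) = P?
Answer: -96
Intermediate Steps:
T = 19 (T = Add(Add(Mul(-3, -9), 2), -10) = Add(Add(27, 2), -10) = Add(29, -10) = 19)
Add(-58, Mul(Function('D')(3, -2), T)) = Add(-58, Mul(-2, 19)) = Add(-58, -38) = -96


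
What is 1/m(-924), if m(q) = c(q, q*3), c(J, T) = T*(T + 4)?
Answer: 1/7672896 ≈ 1.3033e-7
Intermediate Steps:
c(J, T) = T*(4 + T)
m(q) = 3*q*(4 + 3*q) (m(q) = (q*3)*(4 + q*3) = (3*q)*(4 + 3*q) = 3*q*(4 + 3*q))
1/m(-924) = 1/(3*(-924)*(4 + 3*(-924))) = 1/(3*(-924)*(4 - 2772)) = 1/(3*(-924)*(-2768)) = 1/7672896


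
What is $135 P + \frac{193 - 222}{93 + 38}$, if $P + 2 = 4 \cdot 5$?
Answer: $\frac{318301}{131} \approx 2429.8$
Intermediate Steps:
$P = 18$ ($P = -2 + 4 \cdot 5 = -2 + 20 = 18$)
$135 P + \frac{193 - 222}{93 + 38} = 135 \cdot 18 + \frac{193 - 222}{93 + 38} = 2430 - \frac{29}{131} = \frac{318301}{131}$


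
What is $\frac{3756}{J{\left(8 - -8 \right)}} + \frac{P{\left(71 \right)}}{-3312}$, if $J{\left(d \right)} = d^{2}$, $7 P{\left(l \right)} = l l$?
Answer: $\frac{1340447}{92736} \approx 14.454$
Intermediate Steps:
$P{\left(l \right)} = \frac{l^{2}}{7}$ ($P{\left(l \right)} = \frac{l l}{7} = \frac{l^{2}}{7}$)
$\frac{3756}{J{\left(8 - -8 \right)}} + \frac{P{\left(71 \right)}}{-3312} = \frac{3756}{\left(8 - -8\right)^{2}} + \frac{\frac{1}{7} \cdot 71^{2}}{-3312} = \frac{3756}{\left(8 + 8\right)^{2}} + \frac{1}{7} \cdot 5041 \left(- \frac{1}{3312}\right) = \frac{3756}{16^{2}} + \frac{5041}{7} \left(- \frac{1}{3312}\right) = \frac{3756}{256} - \frac{5041}{23184} = 3756 \cdot \frac{1}{256} - \frac{5041}{23184} = \frac{939}{64} - \frac{5041}{23184} = \frac{1340447}{92736}$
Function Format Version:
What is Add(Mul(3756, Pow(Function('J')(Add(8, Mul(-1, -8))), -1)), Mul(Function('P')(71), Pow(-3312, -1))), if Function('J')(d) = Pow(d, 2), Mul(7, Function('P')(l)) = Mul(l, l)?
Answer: Rational(1340447, 92736) ≈ 14.454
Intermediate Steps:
Function('P')(l) = Mul(Rational(1, 7), Pow(l, 2)) (Function('P')(l) = Mul(Rational(1, 7), Mul(l, l)) = Mul(Rational(1, 7), Pow(l, 2)))
Add(Mul(3756, Pow(Function('J')(Add(8, Mul(-1, -8))), -1)), Mul(Function('P')(71), Pow(-3312, -1))) = Add(Mul(3756, Pow(Pow(Add(8, Mul(-1, -8)), 2), -1)), Mul(Mul(Rational(1, 7), Pow(71, 2)), Pow(-3312, -1))) = Add(Mul(3756, Pow(Pow(Add(8, 8), 2), -1)), Mul(Mul(Rational(1, 7), 5041), Rational(-1, 3312))) = Add(Mul(3756, Pow(Pow(16, 2), -1)), Mul(Rational(5041, 7), Rational(-1, 3312))) = Add(Mul(3756, Pow(256, -1)), Rational(-5041, 23184)) = Add(Mul(3756, Rational(1, 256)), Rational(-5041, 23184)) = Add(Rational(939, 64), Rational(-5041, 23184)) = Rational(1340447, 92736)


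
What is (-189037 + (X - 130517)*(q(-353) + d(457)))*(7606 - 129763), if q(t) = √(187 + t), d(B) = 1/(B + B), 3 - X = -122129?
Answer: 21107288513871/914 + 1024286445*I*√166 ≈ 2.3093e+10 + 1.3197e+10*I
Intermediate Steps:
X = 122132 (X = 3 - 1*(-122129) = 3 + 122129 = 122132)
d(B) = 1/(2*B)
(-189037 + (X - 130517)*(q(-353) + d(457)))*(7606 - 129763) = (-189037 + (122132 - 130517)*(√(187 - 353) + (½)/457))*(7606 - 129763) = (-189037 - 8385*(√(-166) + (½)*(1/457)))*(-122157) = (-189037 - 8385*(I*√166 + 1/914))*(-122157) = (-189037 - 8385*(1/914 + I*√166))*(-122157) = (-189037 + (-8385/914 - 8385*I*√166))*(-122157) = (-172788203/914 - 8385*I*√166)*(-122157) = 21107288513871/914 + 1024286445*I*√166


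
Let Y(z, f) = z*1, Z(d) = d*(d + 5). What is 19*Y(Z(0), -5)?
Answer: 0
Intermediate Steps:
Z(d) = d*(5 + d)
Y(z, f) = z
19*Y(Z(0), -5) = 19*(0*(5 + 0)) = 19*(0*5) = 19*0 = 0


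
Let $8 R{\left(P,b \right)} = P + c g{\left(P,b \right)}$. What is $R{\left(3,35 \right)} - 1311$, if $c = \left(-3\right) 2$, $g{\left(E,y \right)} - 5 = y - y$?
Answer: $- \frac{10515}{8} \approx -1314.4$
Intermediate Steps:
$g{\left(E,y \right)} = 5$ ($g{\left(E,y \right)} = 5 + \left(y - y\right) = 5 + 0 = 5$)
$c = -6$
$R{\left(P,b \right)} = - \frac{15}{4} + \frac{P}{8}$ ($R{\left(P,b \right)} = \frac{P - 30}{8} = \frac{-30 + P}{8} = - \frac{15}{4} + \frac{P}{8}$)
$R{\left(3,35 \right)} - 1311 = \left(- \frac{15}{4} + \frac{1}{8} \cdot 3\right) - 1311 = \left(- \frac{15}{4} + \frac{3}{8}\right) - 1311 = - \frac{27}{8} - 1311 = - \frac{10515}{8}$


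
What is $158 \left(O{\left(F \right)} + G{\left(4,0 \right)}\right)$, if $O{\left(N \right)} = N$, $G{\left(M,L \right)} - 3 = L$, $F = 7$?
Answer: $1580$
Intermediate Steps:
$G{\left(M,L \right)} = 3 + L$
$158 \left(O{\left(F \right)} + G{\left(4,0 \right)}\right) = 158 \left(7 + \left(3 + 0\right)\right) = 158 \left(7 + 3\right) = 158 \cdot 10 = 1580$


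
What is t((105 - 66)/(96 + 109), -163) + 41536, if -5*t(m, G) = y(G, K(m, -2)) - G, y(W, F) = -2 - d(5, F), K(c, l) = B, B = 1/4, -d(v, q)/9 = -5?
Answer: 207564/5 ≈ 41513.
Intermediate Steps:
d(v, q) = 45 (d(v, q) = -9*(-5) = 45)
B = 1/4 (B = 1*(1/4) = 1/4 ≈ 0.25000)
K(c, l) = 1/4
y(W, F) = -47 (y(W, F) = -2 - 1*45 = -2 - 45 = -47)
t(m, G) = 47/5 + G/5 (t(m, G) = -(-47 - G)/5 = 47/5 + G/5)
t((105 - 66)/(96 + 109), -163) + 41536 = (47/5 + (1/5)*(-163)) + 41536 = (47/5 - 163/5) + 41536 = -116/5 + 41536 = 207564/5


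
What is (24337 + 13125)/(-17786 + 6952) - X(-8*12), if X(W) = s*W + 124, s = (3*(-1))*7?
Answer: -11611111/5417 ≈ -2143.5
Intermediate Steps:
s = -21 (s = -3*7 = -21)
X(W) = 124 - 21*W (X(W) = -21*W + 124 = 124 - 21*W)
(24337 + 13125)/(-17786 + 6952) - X(-8*12) = (24337 + 13125)/(-17786 + 6952) - (124 - (-168)*12) = 37462/(-10834) - (124 - 21*(-96)) = 37462*(-1/10834) - (124 + 2016) = -18731/5417 - 1*2140 = -18731/5417 - 2140 = -11611111/5417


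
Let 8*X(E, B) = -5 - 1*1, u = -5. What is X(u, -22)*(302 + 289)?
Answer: -1773/4 ≈ -443.25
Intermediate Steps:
X(E, B) = -¾ (X(E, B) = (-5 - 1*1)/8 = (-5 - 1)/8 = (⅛)*(-6) = -¾)
X(u, -22)*(302 + 289) = -3*(302 + 289)/4 = -¾*591 = -1773/4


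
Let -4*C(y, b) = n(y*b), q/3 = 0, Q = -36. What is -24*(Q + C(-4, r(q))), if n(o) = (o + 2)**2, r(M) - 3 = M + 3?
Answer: 3768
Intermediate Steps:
q = 0 (q = 3*0 = 0)
r(M) = 6 + M (r(M) = 3 + (M + 3) = 3 + (3 + M) = 6 + M)
n(o) = (2 + o)**2
C(y, b) = -(2 + b*y)**2/4 (C(y, b) = -(2 + y*b)**2/4 = -(2 + b*y)**2/4)
-24*(Q + C(-4, r(q))) = -24*(-36 - (2 + (6 + 0)*(-4))**2/4) = -24*(-36 - (2 + 6*(-4))**2/4) = -24*(-36 - (2 - 24)**2/4) = -24*(-36 - 1/4*(-22)**2) = -24*(-36 - 1/4*484) = -24*(-36 - 121) = -24*(-157) = 3768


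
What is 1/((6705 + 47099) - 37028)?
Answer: 1/16776 ≈ 5.9609e-5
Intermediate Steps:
1/((6705 + 47099) - 37028) = 1/(53804 - 37028) = 1/16776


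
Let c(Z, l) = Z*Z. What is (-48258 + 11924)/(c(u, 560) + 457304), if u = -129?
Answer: -36334/473945 ≈ -0.076663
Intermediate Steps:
c(Z, l) = Z²
(-48258 + 11924)/(c(u, 560) + 457304) = (-48258 + 11924)/((-129)² + 457304) = -36334/(16641 + 457304) = -36334/473945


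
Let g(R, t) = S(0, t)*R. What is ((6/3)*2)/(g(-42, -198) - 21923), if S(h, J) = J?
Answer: -4/13607 ≈ -0.00029397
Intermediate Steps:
g(R, t) = R*t (g(R, t) = t*R = R*t)
((6/3)*2)/(g(-42, -198) - 21923) = ((6/3)*2)/(-42*(-198) - 21923) = ((6*(⅓))*2)/(8316 - 21923) = (2*2)/(-13607) = 4*(-1/13607) = -4/13607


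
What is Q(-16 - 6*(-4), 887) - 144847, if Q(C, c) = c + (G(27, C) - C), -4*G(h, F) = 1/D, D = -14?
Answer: -8062207/56 ≈ -1.4397e+5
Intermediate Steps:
G(h, F) = 1/56 (G(h, F) = -1/4/(-14) = -1/4*(-1/14) = 1/56)
Q(C, c) = 1/56 + c - C (Q(C, c) = c + (1/56 - C) = 1/56 + c - C)
Q(-16 - 6*(-4), 887) - 144847 = (1/56 + 887 - (-16 - 6*(-4))) - 144847 = (1/56 + 887 - (-16 + 24)) - 144847 = (1/56 + 887 - 1*8) - 144847 = (1/56 + 887 - 8) - 144847 = 49225/56 - 144847 = -8062207/56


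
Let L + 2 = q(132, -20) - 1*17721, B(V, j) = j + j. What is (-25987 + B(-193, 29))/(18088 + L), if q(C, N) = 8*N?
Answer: -25929/205 ≈ -126.48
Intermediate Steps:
B(V, j) = 2*j
L = -17883 (L = -2 + (8*(-20) - 1*17721) = -2 + (-160 - 17721) = -2 - 17881 = -17883)
(-25987 + B(-193, 29))/(18088 + L) = (-25987 + 2*29)/(18088 - 17883) = (-25987 + 58)/205 = -25929*1/205 = -25929/205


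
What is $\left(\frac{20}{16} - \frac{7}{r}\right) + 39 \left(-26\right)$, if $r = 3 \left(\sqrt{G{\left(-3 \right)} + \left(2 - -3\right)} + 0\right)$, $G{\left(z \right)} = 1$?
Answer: $- \frac{4051}{4} - \frac{7 \sqrt{6}}{18} \approx -1013.7$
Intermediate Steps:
$r = 3 \sqrt{6}$ ($r = 3 \left(\sqrt{1 + \left(2 - -3\right)} + 0\right) = 3 \left(\sqrt{1 + \left(2 + 3\right)} + 0\right) = 3 \left(\sqrt{1 + 5} + 0\right) = 3 \left(\sqrt{6} + 0\right) = 3 \sqrt{6} \approx 7.3485$)
$\left(\frac{20}{16} - \frac{7}{r}\right) + 39 \left(-26\right) = \left(\frac{20}{16} - \frac{7}{3 \sqrt{6}}\right) + 39 \left(-26\right) = \left(20 \cdot \frac{1}{16} - 7 \frac{\sqrt{6}}{18}\right) - 1014 = \left(\frac{5}{4} - \frac{7 \sqrt{6}}{18}\right) - 1014 = - \frac{4051}{4} - \frac{7 \sqrt{6}}{18}$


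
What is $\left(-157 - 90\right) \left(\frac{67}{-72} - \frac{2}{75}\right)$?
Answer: $\frac{425581}{1800} \approx 236.43$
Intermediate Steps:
$\left(-157 - 90\right) \left(\frac{67}{-72} - \frac{2}{75}\right) = - 247 \left(67 \left(- \frac{1}{72}\right) - \frac{2}{75}\right) = - 247 \left(- \frac{67}{72} - \frac{2}{75}\right) = \left(-247\right) \left(- \frac{1723}{1800}\right) = \frac{425581}{1800}$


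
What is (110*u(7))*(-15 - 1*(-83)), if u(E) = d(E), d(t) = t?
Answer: 52360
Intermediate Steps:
u(E) = E
(110*u(7))*(-15 - 1*(-83)) = (110*7)*(-15 - 1*(-83)) = 770*(-15 + 83) = 770*68 = 52360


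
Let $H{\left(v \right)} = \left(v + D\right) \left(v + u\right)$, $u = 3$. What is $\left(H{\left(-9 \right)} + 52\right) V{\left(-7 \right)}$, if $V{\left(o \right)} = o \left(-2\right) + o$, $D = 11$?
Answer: $280$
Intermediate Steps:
$V{\left(o \right)} = - o$ ($V{\left(o \right)} = - 2 o + o = - o$)
$H{\left(v \right)} = \left(3 + v\right) \left(11 + v\right)$ ($H{\left(v \right)} = \left(v + 11\right) \left(v + 3\right) = \left(11 + v\right) \left(3 + v\right) = \left(3 + v\right) \left(11 + v\right)$)
$\left(H{\left(-9 \right)} + 52\right) V{\left(-7 \right)} = \left(\left(33 + \left(-9\right)^{2} + 14 \left(-9\right)\right) + 52\right) \left(\left(-1\right) \left(-7\right)\right) = \left(\left(33 + 81 - 126\right) + 52\right) 7 = \left(-12 + 52\right) 7 = 40 \cdot 7 = 280$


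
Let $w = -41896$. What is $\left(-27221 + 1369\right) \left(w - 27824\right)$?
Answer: $1802401440$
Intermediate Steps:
$\left(-27221 + 1369\right) \left(w - 27824\right) = \left(-27221 + 1369\right) \left(-41896 - 27824\right) = \left(-25852\right) \left(-69720\right) = 1802401440$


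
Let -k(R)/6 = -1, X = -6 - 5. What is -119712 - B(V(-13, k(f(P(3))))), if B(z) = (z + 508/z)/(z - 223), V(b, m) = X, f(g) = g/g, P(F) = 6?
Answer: -308139317/2574 ≈ -1.1971e+5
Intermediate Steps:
X = -11
f(g) = 1
k(R) = 6 (k(R) = -6*(-1) = 6)
V(b, m) = -11
B(z) = (z + 508/z)/(-223 + z)
-119712 - B(V(-13, k(f(P(3))))) = -119712 - (508 + (-11)²)/((-11)*(-223 - 11)) = -119712 - (-1)*(508 + 121)/(11*(-234)) = -119712 - (-1)*(-1)*629/(11*234) = -119712 - 1*629/2574 = -119712 - 629/2574 = -308139317/2574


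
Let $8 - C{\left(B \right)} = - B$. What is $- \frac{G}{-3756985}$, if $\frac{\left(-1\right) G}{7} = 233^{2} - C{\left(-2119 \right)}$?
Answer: $- \frac{78960}{751397} \approx -0.10508$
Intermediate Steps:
$C{\left(B \right)} = 8 + B$ ($C{\left(B \right)} = 8 - - B = 8 + B$)
$G = -394800$ ($G = - 7 \left(233^{2} - \left(8 - 2119\right)\right) = - 7 \left(54289 - -2111\right) = - 7 \left(54289 + 2111\right) = \left(-7\right) 56400 = -394800$)
$- \frac{G}{-3756985} = - \frac{-394800}{-3756985} = - \frac{\left(-394800\right) \left(-1\right)}{3756985} = \left(-1\right) \frac{78960}{751397} = - \frac{78960}{751397}$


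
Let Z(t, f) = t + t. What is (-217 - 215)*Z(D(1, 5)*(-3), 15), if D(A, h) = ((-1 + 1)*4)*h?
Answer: 0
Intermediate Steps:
D(A, h) = 0 (D(A, h) = (0*4)*h = 0*h = 0)
Z(t, f) = 2*t
(-217 - 215)*Z(D(1, 5)*(-3), 15) = (-217 - 215)*(2*(0*(-3))) = -864*0 = -432*0 = 0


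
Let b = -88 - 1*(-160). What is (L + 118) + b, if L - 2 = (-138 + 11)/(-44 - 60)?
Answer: 20095/104 ≈ 193.22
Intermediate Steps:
L = 335/104 (L = 2 + (-138 + 11)/(-44 - 60) = 2 - 127/(-104) = 2 - 127*(-1/104) = 2 + 127/104 = 335/104 ≈ 3.2212)
b = 72 (b = -88 + 160 = 72)
(L + 118) + b = (335/104 + 118) + 72 = 12607/104 + 72 = 20095/104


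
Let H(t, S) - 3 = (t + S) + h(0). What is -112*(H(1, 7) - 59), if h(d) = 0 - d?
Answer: 5376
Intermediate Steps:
h(d) = -d
H(t, S) = 3 + S + t (H(t, S) = 3 + ((t + S) - 1*0) = 3 + ((S + t) + 0) = 3 + (S + t) = 3 + S + t)
-112*(H(1, 7) - 59) = -112*((3 + 7 + 1) - 59) = -112*(11 - 59) = -112*(-48) = 5376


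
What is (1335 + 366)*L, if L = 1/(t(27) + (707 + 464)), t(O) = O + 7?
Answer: 1701/1205 ≈ 1.4116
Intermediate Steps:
t(O) = 7 + O
L = 1/1205 (L = 1/((7 + 27) + (707 + 464)) = 1/(34 + 1171) = 1/1205 ≈ 0.00082988)
(1335 + 366)*L = (1335 + 366)*(1/1205) = 1701*(1/1205) = 1701/1205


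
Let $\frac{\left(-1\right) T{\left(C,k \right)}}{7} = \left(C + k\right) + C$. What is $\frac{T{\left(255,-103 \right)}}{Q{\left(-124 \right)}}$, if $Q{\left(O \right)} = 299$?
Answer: $- \frac{2849}{299} \approx -9.5284$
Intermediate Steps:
$T{\left(C,k \right)} = - 14 C - 7 k$ ($T{\left(C,k \right)} = - 7 \left(\left(C + k\right) + C\right) = - 7 \left(k + 2 C\right) = - 14 C - 7 k$)
$\frac{T{\left(255,-103 \right)}}{Q{\left(-124 \right)}} = \frac{\left(-14\right) 255 - -721}{299} = \left(-3570 + 721\right) \frac{1}{299} = \left(-2849\right) \frac{1}{299} = - \frac{2849}{299}$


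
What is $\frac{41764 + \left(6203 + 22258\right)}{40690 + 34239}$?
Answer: $\frac{70225}{74929} \approx 0.93722$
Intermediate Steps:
$\frac{41764 + \left(6203 + 22258\right)}{40690 + 34239} = \frac{41764 + 28461}{74929} = 70225 \cdot \frac{1}{74929} = \frac{70225}{74929}$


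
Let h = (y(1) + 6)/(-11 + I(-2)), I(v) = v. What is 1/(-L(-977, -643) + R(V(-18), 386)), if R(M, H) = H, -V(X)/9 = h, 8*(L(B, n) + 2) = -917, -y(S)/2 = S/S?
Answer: 8/4021 ≈ 0.0019896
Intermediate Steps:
y(S) = -2 (y(S) = -2*S/S = -2*1 = -2)
L(B, n) = -933/8 (L(B, n) = -2 + (⅛)*(-917) = -2 - 917/8 = -933/8)
h = -4/13 (h = (-2 + 6)/(-11 - 2) = 4/(-13) = 4*(-1/13) = -4/13 ≈ -0.30769)
V(X) = 36/13 (V(X) = -9*(-4/13) = 36/13)
1/(-L(-977, -643) + R(V(-18), 386)) = 1/(-1*(-933/8) + 386) = 1/(933/8 + 386) = 1/(4021/8) = 8/4021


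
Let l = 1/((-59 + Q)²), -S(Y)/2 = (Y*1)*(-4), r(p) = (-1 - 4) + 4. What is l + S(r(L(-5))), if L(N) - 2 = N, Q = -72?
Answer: -137287/17161 ≈ -7.9999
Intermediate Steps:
L(N) = 2 + N
r(p) = -1 (r(p) = -5 + 4 = -1)
S(Y) = 8*Y (S(Y) = -2*Y*1*(-4) = -2*Y*(-4) = -(-8)*Y = 8*Y)
l = 1/17161 (l = 1/((-59 - 72)²) = 1/((-131)²) = 1/17161 ≈ 5.8272e-5)
l + S(r(L(-5))) = 1/17161 + 8*(-1) = 1/17161 - 8 = -137287/17161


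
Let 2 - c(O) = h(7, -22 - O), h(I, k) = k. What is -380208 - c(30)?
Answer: -380262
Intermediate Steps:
c(O) = 24 + O (c(O) = 2 - (-22 - O) = 2 + (22 + O) = 24 + O)
-380208 - c(30) = -380208 - (24 + 30) = -380208 - 1*54 = -380208 - 54 = -380262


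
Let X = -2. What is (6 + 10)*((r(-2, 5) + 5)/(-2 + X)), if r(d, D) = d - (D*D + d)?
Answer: 80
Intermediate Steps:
r(d, D) = -D**2 (r(d, D) = d - (D**2 + d) = d - (d + D**2) = d + (-d - D**2) = -D**2)
(6 + 10)*((r(-2, 5) + 5)/(-2 + X)) = (6 + 10)*((-1*5**2 + 5)/(-2 - 2)) = 16*((-1*25 + 5)/(-4)) = 16*((-25 + 5)*(-1/4)) = 16*(-20*(-1/4)) = 16*5 = 80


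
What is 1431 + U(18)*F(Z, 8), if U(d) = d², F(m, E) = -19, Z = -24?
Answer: -4725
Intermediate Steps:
1431 + U(18)*F(Z, 8) = 1431 + 18²*(-19) = 1431 + 324*(-19) = 1431 - 6156 = -4725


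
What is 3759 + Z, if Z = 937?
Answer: 4696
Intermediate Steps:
3759 + Z = 3759 + 937 = 4696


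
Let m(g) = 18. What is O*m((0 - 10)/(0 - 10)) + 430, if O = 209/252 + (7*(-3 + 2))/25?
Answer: 153961/350 ≈ 439.89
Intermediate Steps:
O = 3461/6300 (O = 209*(1/252) + (7*(-1))*(1/25) = 209/252 - 7*1/25 = 209/252 - 7/25 = 3461/6300 ≈ 0.54937)
O*m((0 - 10)/(0 - 10)) + 430 = (3461/6300)*18 + 430 = 3461/350 + 430 = 153961/350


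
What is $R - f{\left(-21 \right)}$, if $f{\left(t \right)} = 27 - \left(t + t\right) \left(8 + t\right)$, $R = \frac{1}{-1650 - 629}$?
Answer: $\frac{1182800}{2279} \approx 519.0$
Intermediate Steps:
$R = - \frac{1}{2279}$ ($R = \frac{1}{-1650 + \left(-2413 + 1784\right)} = \frac{1}{-1650 - 629} = \frac{1}{-2279} = - \frac{1}{2279} \approx -0.00043879$)
$f{\left(t \right)} = 27 - 2 t \left(8 + t\right)$
$R - f{\left(-21 \right)} = - \frac{1}{2279} - \left(27 - -336 - 2 \left(-21\right)^{2}\right) = - \frac{1}{2279} - \left(27 + 336 - 882\right) = - \frac{1}{2279} - -519 = - \frac{1}{2279} + 519 = \frac{1182800}{2279}$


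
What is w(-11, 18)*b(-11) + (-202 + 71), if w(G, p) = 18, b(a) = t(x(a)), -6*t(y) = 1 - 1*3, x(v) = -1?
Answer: -125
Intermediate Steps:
t(y) = ⅓ (t(y) = -(1 - 1*3)/6 = -(1 - 3)/6 = -⅙*(-2) = ⅓)
b(a) = ⅓
w(-11, 18)*b(-11) + (-202 + 71) = 18*(⅓) + (-202 + 71) = 6 - 131 = -125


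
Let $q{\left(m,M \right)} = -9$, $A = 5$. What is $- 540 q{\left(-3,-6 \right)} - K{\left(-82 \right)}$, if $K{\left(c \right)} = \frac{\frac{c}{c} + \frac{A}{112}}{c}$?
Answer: $\frac{44634357}{9184} \approx 4860.0$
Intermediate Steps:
$K{\left(c \right)} = \frac{117}{112 c}$ ($K{\left(c \right)} = \frac{\frac{c}{c} + \frac{5}{112}}{c} = \frac{1 + 5 \cdot \frac{1}{112}}{c} = \frac{1 + \frac{5}{112}}{c} = \frac{117}{112 c}$)
$- 540 q{\left(-3,-6 \right)} - K{\left(-82 \right)} = \left(-540\right) \left(-9\right) - \frac{117}{112 \left(-82\right)} = 4860 - \frac{117}{112} \left(- \frac{1}{82}\right) = 4860 - - \frac{117}{9184} = 4860 + \frac{117}{9184} = \frac{44634357}{9184}$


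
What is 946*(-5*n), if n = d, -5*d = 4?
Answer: 3784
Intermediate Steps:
d = -⅘ (d = -⅕*4 = -⅘ ≈ -0.80000)
n = -⅘ ≈ -0.80000
946*(-5*n) = 946*(-5*(-⅘)) = 946*4 = 3784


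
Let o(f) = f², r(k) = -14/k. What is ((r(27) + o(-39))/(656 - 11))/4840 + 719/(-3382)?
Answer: -30232331077/142532022600 ≈ -0.21211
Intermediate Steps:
((r(27) + o(-39))/(656 - 11))/4840 + 719/(-3382) = ((-14/27 + (-39)²)/(656 - 11))/4840 + 719/(-3382) = ((-14*1/27 + 1521)/645)*(1/4840) + 719*(-1/3382) = ((-14/27 + 1521)*(1/645))*(1/4840) - 719/3382 = ((41053/27)*(1/645))*(1/4840) - 719/3382 = (41053/17415)*(1/4840) - 719/3382 = 41053/84288600 - 719/3382 = -30232331077/142532022600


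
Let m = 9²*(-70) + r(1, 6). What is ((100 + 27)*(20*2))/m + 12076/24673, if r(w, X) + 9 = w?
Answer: -28385656/70046647 ≈ -0.40524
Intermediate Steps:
r(w, X) = -9 + w
m = -5678 (m = 9²*(-70) + (-9 + 1) = 81*(-70) - 8 = -5670 - 8 = -5678)
((100 + 27)*(20*2))/m + 12076/24673 = ((100 + 27)*(20*2))/(-5678) + 12076/24673 = (127*40)*(-1/5678) + 12076*(1/24673) = 5080*(-1/5678) + 12076/24673 = -2540/2839 + 12076/24673 = -28385656/70046647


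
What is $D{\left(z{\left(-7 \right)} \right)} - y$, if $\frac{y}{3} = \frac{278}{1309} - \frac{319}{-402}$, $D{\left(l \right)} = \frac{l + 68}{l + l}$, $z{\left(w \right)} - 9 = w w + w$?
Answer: $- \frac{487030}{263109} \approx -1.8511$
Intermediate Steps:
$z{\left(w \right)} = 9 + w + w^{2}$ ($z{\left(w \right)} = 9 + \left(w w + w\right) = 9 + \left(w^{2} + w\right) = 9 + \left(w + w^{2}\right) = 9 + w + w^{2}$)
$D{\left(l \right)} = \frac{68 + l}{2 l}$
$y = \frac{529327}{175406}$ ($y = 3 \left(\frac{278}{1309} - \frac{319}{-402}\right) = 3 \left(278 \cdot \frac{1}{1309} - - \frac{319}{402}\right) = 3 \left(\frac{278}{1309} + \frac{319}{402}\right) = 3 \cdot \frac{529327}{526218} = \frac{529327}{175406} \approx 3.0177$)
$D{\left(z{\left(-7 \right)} \right)} - y = \frac{68 + \left(9 - 7 + \left(-7\right)^{2}\right)}{2 \left(9 - 7 + \left(-7\right)^{2}\right)} - \frac{529327}{175406} = \frac{68 + \left(9 - 7 + 49\right)}{2 \left(9 - 7 + 49\right)} - \frac{529327}{175406} = \frac{68 + 51}{2 \cdot 51} - \frac{529327}{175406} = \frac{1}{2} \cdot \frac{1}{51} \cdot 119 - \frac{529327}{175406} = \frac{7}{6} - \frac{529327}{175406} = - \frac{487030}{263109}$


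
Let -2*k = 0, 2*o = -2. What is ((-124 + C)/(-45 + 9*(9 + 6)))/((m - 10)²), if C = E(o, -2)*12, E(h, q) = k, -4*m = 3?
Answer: -992/83205 ≈ -0.011922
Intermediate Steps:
o = -1 (o = (½)*(-2) = -1)
m = -¾ (m = -¼*3 = -¾ ≈ -0.75000)
k = 0 (k = -½*0 = 0)
E(h, q) = 0
C = 0 (C = 0*12 = 0)
((-124 + C)/(-45 + 9*(9 + 6)))/((m - 10)²) = ((-124 + 0)/(-45 + 9*(9 + 6)))/((-¾ - 10)²) = (-124/(-45 + 9*15))/((-43/4)²) = (-124/(-45 + 135))/(1849/16) = -124/90*(16/1849) = -124*1/90*(16/1849) = -62/45*16/1849 = -992/83205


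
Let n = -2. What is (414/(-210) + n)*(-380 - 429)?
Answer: 112451/35 ≈ 3212.9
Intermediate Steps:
(414/(-210) + n)*(-380 - 429) = (414/(-210) - 2)*(-380 - 429) = (414*(-1/210) - 2)*(-809) = (-69/35 - 2)*(-809) = -139/35*(-809) = 112451/35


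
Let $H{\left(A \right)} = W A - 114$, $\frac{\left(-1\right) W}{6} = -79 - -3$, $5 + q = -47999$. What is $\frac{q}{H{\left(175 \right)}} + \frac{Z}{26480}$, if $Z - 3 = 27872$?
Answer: $\frac{95010133}{211008528} \approx 0.45027$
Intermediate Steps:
$q = -48004$ ($q = -5 - 47999 = -48004$)
$Z = 27875$ ($Z = 3 + 27872 = 27875$)
$W = 456$ ($W = - 6 \left(-79 - -3\right) = - 6 \left(-79 + 3\right) = \left(-6\right) \left(-76\right) = 456$)
$H{\left(A \right)} = -114 + 456 A$ ($H{\left(A \right)} = 456 A - 114 = -114 + 456 A$)
$\frac{q}{H{\left(175 \right)}} + \frac{Z}{26480} = - \frac{48004}{-114 + 456 \cdot 175} + \frac{27875}{26480} = - \frac{48004}{-114 + 79800} + 27875 \cdot \frac{1}{26480} = - \frac{48004}{79686} + \frac{5575}{5296} = \left(-48004\right) \frac{1}{79686} + \frac{5575}{5296} = - \frac{24002}{39843} + \frac{5575}{5296} = \frac{95010133}{211008528}$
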